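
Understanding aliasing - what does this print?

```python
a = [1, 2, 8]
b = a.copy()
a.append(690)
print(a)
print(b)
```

Key concept: list.copy() creates independent copy.
Step by step:
`a = [1, 2, 8]` → a = [1, 2, 8]
`b = a.copy()` → b = [1, 2, 8]
`a.append(690)` → a = [1, 2, 8, 690]
`print(a)` → prints [1, 2, 8, 690]
`print(b)` → prints [1, 2, 8]

Answer:
[1, 2, 8, 690]
[1, 2, 8]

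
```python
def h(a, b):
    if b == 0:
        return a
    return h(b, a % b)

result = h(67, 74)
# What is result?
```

h(67, 74) -> h(74, 67) -> h(67, 7) -> h(7, 4) -> h(4, 3) -> h(3, 1) -> h(1, 0) -> 1

Answer: 1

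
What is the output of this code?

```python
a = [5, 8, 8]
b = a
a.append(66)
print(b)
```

Key concept: basic list aliasing.
Step by step:
`a = [5, 8, 8]` → a = [5, 8, 8]
`b = a` → b = [5, 8, 8] (same object as a)
`a.append(66)` → a = [5, 8, 8, 66] (same object as b); b = [5, 8, 8, 66] (same object as a)
`print(b)` → prints [5, 8, 8, 66]

Answer: [5, 8, 8, 66]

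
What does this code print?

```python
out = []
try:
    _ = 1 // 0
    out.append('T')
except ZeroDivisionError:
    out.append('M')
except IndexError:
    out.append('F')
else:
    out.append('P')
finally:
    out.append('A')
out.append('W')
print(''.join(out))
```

Execution trace: 'M' (except ZeroDivisionError) → 'A' (finally) → 'W' (after the try/except). Output: MAW

Answer: MAW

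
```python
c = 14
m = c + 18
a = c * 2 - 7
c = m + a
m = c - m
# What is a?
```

Trace:
`c = 14` → c = 14
`m = c + 18` → m = 32
`a = c * 2 - 7` → a = 21
`c = m + a` → c = 53
`m = c - m` → m = 21
So a = 21

Answer: 21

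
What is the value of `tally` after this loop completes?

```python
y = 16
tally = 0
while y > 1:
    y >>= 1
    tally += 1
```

Count right shifts until 1
`tally` takes the values: 0 → 1 → 2 → 3 → 4

Answer: 4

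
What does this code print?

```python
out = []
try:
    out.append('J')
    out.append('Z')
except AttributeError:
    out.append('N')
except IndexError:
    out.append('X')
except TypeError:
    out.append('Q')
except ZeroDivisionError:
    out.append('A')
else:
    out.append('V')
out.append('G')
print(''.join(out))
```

Execution trace: 'J' (try body) → 'Z' (try body, no exception) → 'V' (else) → 'G' (after the try/except). Output: JZVG

Answer: JZVG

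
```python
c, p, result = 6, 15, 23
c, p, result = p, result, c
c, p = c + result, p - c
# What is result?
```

Trace:
`c, p, result = 6, 15, 23` → c = 6; p = 15; result = 23
`c, p, result = p, result, c` → c = 15; p = 23; result = 6
`c, p = c + result, p - c` → c = 21; p = 8
So result = 6

Answer: 6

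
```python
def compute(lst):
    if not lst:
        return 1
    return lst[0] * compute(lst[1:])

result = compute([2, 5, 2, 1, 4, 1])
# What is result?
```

Product over [2, 5, 2, 1, 4, 1] = 2 * 5 * 2 * 1 * 4 * 1 = 80

Answer: 80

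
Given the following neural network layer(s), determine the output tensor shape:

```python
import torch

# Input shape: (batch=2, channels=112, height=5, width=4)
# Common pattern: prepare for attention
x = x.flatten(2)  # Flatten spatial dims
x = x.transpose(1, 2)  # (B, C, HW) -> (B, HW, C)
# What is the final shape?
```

Input: (2, 112, 5, 4) -> after flatten(2): (2, 112, 20) -> Output: (2, 20, 112)

Answer: (2, 20, 112)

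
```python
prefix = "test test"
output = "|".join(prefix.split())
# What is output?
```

Trace:
`prefix = "test test"` → prefix = 'test test'
`output = "|".join(prefix.split())` → output = 'test|test'
So output = 'test|test'

Answer: 'test|test'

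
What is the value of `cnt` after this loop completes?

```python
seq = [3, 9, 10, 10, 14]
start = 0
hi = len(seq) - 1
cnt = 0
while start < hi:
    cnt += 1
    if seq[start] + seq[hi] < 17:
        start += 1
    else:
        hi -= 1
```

Steps to find pair summing to 17
`cnt` takes the values: 0 → 1 → 2 → 3 → 4

Answer: 4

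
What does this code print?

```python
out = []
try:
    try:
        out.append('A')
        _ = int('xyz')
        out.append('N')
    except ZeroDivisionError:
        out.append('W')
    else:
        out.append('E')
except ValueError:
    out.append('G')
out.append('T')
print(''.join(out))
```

Execution trace: 'A' (try body) → 'G' (outer except ValueError) → 'T' (after the try/except). Output: AGT

Answer: AGT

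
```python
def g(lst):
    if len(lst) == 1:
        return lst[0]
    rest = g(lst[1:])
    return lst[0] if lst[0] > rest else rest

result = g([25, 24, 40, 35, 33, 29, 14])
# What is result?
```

Recursive max over [25, 24, 40, 35, 33, 29, 14] = 40

Answer: 40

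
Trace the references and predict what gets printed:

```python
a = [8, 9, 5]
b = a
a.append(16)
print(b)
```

Key concept: basic list aliasing.
Step by step:
`a = [8, 9, 5]` → a = [8, 9, 5]
`b = a` → b = [8, 9, 5] (same object as a)
`a.append(16)` → a = [8, 9, 5, 16] (same object as b); b = [8, 9, 5, 16] (same object as a)
`print(b)` → prints [8, 9, 5, 16]

Answer: [8, 9, 5, 16]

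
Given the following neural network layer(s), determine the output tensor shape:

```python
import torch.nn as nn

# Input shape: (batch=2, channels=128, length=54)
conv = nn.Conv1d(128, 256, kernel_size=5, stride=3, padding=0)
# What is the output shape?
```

Input: (2, 128, 54) -> Output: (2, 256, 17)

Answer: (2, 256, 17)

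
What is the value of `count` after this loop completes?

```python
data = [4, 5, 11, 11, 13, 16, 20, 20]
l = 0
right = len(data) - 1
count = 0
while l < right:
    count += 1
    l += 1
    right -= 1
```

Iterations until pointers meet (list length 8)
`count` takes the values: 0 → 1 → 2 → 3 → 4

Answer: 4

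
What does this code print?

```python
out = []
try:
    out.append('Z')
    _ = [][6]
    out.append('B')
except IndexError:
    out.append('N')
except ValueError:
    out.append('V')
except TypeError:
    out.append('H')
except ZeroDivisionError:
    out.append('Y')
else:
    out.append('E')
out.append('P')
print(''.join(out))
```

Execution trace: 'Z' (try body) → 'N' (except IndexError) → 'P' (after the try/except). Output: ZNP

Answer: ZNP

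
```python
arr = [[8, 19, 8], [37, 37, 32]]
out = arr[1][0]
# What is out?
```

Trace:
`arr = [[8, 19, 8], [37, 37, 32]]` → arr = [[8, 19, 8], [37, 37, 32]]
`out = arr[1][0]` → out = 37
So out = 37

Answer: 37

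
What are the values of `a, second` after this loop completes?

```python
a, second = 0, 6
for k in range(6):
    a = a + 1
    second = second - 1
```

a goes 0→6, second goes 6→0
`a, second` takes the values: (0, 6) → (1, 6) → (1, 5) → (2, 5) → (2, 4) → (3, 4) → (3, 3) → (4, 3) → (4, 2) → (5, 2) → (5, 1) → (6, 1) → (6, 0)

Answer: 6, 0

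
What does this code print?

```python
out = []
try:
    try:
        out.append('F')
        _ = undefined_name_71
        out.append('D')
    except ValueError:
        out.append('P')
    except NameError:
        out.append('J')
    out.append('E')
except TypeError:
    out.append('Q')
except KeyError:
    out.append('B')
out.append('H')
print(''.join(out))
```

Execution trace: 'F' (inner try body) → 'J' (inner except NameError) → 'E' (try body, no exception) → 'H' (after the try/except). Output: FJEH

Answer: FJEH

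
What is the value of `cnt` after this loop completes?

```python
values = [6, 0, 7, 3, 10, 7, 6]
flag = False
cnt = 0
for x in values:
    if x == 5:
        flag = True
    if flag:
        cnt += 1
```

Count elements after first 5 in [6, 0, 7, 3, 10, 7, 6]
`cnt` takes the values: 0

Answer: 0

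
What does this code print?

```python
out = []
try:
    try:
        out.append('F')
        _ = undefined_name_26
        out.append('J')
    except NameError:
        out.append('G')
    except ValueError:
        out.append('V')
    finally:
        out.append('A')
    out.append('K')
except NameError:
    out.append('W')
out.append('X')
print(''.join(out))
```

Execution trace: 'F' (inner try body) → 'G' (inner except NameError) → 'A' (inner finally) → 'K' (try body, no exception) → 'X' (after the try/except). Output: FGAKX

Answer: FGAKX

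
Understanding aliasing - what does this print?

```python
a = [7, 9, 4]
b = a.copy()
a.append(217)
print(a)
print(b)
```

Key concept: list.copy() creates independent copy.
Step by step:
`a = [7, 9, 4]` → a = [7, 9, 4]
`b = a.copy()` → b = [7, 9, 4]
`a.append(217)` → a = [7, 9, 4, 217]
`print(a)` → prints [7, 9, 4, 217]
`print(b)` → prints [7, 9, 4]

Answer:
[7, 9, 4, 217]
[7, 9, 4]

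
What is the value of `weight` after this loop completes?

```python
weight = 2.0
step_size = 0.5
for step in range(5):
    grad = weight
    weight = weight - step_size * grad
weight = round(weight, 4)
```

Gradient descent: w = 2.0 * (1 - 0.5)^5
`weight` takes the values: 2.0 → 1.0 → 0.5 → 0.25 → 0.125 → 0.0625

Answer: 0.0625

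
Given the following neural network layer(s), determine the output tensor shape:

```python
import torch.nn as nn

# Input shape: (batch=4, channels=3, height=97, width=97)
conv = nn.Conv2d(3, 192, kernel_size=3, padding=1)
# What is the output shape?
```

Input: (4, 3, 97, 97) -> Output: (4, 192, 97, 97)

Answer: (4, 192, 97, 97)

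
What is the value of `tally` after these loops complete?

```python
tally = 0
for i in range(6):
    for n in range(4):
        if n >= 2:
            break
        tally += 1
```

Inner breaks at 2, outer runs 6 times
`tally` takes the values: 0 → 1 → 2 → 3 → 4 → 5 → 6 → 7 → 8 → 9 → 10 → 11 → 12

Answer: 12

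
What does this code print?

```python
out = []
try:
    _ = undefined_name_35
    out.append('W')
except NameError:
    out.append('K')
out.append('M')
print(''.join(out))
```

Execution trace: 'K' (except NameError) → 'M' (after the try/except). Output: KM

Answer: KM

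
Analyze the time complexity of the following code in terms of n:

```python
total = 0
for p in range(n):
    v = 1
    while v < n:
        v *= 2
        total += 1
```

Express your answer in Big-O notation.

Each loop level contributes: n × log n. Multiplying the contributions gives O(n log n).

Answer: O(n log n)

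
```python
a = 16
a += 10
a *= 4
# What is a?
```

Trace:
`a = 16` → a = 16
`a += 10` → a = 26
`a *= 4` → a = 104
So a = 104

Answer: 104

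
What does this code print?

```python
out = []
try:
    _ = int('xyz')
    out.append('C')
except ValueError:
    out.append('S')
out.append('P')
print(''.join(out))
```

Execution trace: 'S' (except ValueError) → 'P' (after the try/except). Output: SP

Answer: SP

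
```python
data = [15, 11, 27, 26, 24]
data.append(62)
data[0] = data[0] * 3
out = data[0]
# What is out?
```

Trace:
`data = [15, 11, 27, 26, 24]` → data = [15, 11, 27, 26, 24]
`data.append(62)` → data = [15, 11, 27, 26, 24, 62]
`data[0] = data[0] * 3` → data = [45, 11, 27, 26, 24, 62]
`out = data[0]` → out = 45
So out = 45

Answer: 45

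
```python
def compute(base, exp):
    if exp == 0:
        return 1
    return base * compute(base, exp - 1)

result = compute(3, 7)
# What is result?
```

compute(3, 7) = 3 * 3 * 3 * 3 * 3 * 3 * 3 = 2187

Answer: 2187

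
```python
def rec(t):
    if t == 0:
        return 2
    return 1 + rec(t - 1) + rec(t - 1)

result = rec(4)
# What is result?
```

rec(t) = 1 + 2·rec(t-1), rec(0)=2. Closed form: (2+1)·2^4 - 1 = 47.

Answer: 47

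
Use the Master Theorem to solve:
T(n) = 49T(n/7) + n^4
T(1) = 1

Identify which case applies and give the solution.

a=49, b=7, f(n)=n^4. log_7(49) = 2. Since c=4 > 2 and the regularity condition holds (49(n/7)^4 = (49/7^4)n^4 with 49/7^4 < 1), Case 3 applies: T(n) = Θ(f(n)) = O(n^4).

Answer: O(n^4) - Case 3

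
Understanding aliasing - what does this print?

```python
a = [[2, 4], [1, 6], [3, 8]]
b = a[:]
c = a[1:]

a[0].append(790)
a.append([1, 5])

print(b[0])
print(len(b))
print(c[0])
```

Key concept: slice with nested mutation.
Step by step:
`a = [[2, 4], [1, 6], [3, 8]]` → a = [[2, 4], [1, 6], [3, 8]]
`b = a[:]` → b = [[2, 4], [1, 6], [3, 8]]
`c = a[1:]` → c = [[1, 6], [3, 8]]
`a[0].append(790)` → a = [[2, 4, 790], [1, 6], [3, 8]]; b = [[2, 4, 790], [1, 6], [3, 8]]
`a.append([1, 5])` → a = [[2, 4, 790], [1, 6], [3, 8], [1, 5]]
`print(b[0])` → prints [2, 4, 790]
`print(len(b))` → prints 3
`print(c[0])` → prints [1, 6]

Answer:
[2, 4, 790]
3
[1, 6]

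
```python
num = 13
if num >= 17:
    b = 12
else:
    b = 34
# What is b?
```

Trace:
`num = 13` → num = 13
`if num >= 17: ...` → num >= 17 is False, take else branch → b = 34
So b = 34

Answer: 34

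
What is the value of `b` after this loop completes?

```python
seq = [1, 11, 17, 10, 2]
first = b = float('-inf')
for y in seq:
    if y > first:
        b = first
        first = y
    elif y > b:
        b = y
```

Second largest (with repeats) in [1, 11, 17, 10, 2]
`b` takes the values: -inf → 1 → 11

Answer: 11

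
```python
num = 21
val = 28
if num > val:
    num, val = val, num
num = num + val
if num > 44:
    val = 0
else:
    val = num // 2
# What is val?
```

Trace:
`num = 21` → num = 21
`val = 28` → val = 28
`if num > val: ...` → num > val is False → no variable changes
`num = num + val` → num = 49
`if num > 44: ...` → num > 44 is True → val = 0
So val = 0

Answer: 0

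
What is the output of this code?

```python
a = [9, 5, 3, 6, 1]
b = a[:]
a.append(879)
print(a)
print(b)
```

Key concept: slice [:] creates copy.
Step by step:
`a = [9, 5, 3, 6, 1]` → a = [9, 5, 3, 6, 1]
`b = a[:]` → b = [9, 5, 3, 6, 1]
`a.append(879)` → a = [9, 5, 3, 6, 1, 879]
`print(a)` → prints [9, 5, 3, 6, 1, 879]
`print(b)` → prints [9, 5, 3, 6, 1]

Answer:
[9, 5, 3, 6, 1, 879]
[9, 5, 3, 6, 1]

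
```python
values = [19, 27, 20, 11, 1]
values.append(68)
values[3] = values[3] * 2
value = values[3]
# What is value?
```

Trace:
`values = [19, 27, 20, 11, 1]` → values = [19, 27, 20, 11, 1]
`values.append(68)` → values = [19, 27, 20, 11, 1, 68]
`values[3] = values[3] * 2` → values = [19, 27, 20, 22, 1, 68]
`value = values[3]` → value = 22
So value = 22

Answer: 22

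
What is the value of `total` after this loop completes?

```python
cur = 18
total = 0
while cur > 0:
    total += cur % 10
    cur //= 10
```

Sum digits of 18
`total` takes the values: 0 → 8 → 9

Answer: 9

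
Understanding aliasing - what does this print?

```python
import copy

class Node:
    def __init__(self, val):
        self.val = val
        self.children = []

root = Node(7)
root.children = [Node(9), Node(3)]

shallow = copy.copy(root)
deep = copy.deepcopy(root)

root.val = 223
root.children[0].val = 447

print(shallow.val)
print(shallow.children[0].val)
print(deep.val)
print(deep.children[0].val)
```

Key concept: deep copy with custom objects.
Step by step:
`root = Node(7)` → root = Node(val=7, children=[])
`root.children = [Node(9), Node(3)]` → root = Node(val=7, children=[Node(val=9, children=[]), Node(val=3, children=[])])
`shallow = copy.copy(root)` → shallow = Node(val=7, children=[Node(val=9, children=[]), Node(val=3, children=[])])
`deep = copy.deepcopy(root)` → deep = Node(val=7, children=[Node(val=9, children=[]), Node(val=3, children=[])])
`root.val = 223` → root = Node(val=223, children=[Node(val=9, children=[]), Node(val=3, children=[])])
`root.children[0].val = 447` → root = Node(val=223, children=[Node(val=447, children=[]), Node(val=3, children=[])]); shallow = Node(val=7, children=[Node(val=447, children=[]), Node(val=3, children=[])])
`print(shallow.val)` → prints 7
`print(shallow.children[0].val)` → prints 447
`print(deep.val)` → prints 7
`print(deep.children[0].val)` → prints 9

Answer:
7
447
7
9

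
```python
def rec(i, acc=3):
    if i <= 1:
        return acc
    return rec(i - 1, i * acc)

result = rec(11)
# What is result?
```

Accumulator trace (n, acc): (11, 3) -> (10, 33) -> (9, 330) -> (8, 2970) -> (7, 23760) -> (6, 166320) -> (5, 997920) -> (4, 4989600) -> (3, 19958400) -> (2, 59875200) -> (1, 119750400) -> return 119750400

Answer: 119750400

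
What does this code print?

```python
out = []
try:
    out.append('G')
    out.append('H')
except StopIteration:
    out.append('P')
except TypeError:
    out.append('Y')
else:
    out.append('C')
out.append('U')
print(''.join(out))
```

Execution trace: 'G' (try body) → 'H' (try body, no exception) → 'C' (else) → 'U' (after the try/except). Output: GHCU

Answer: GHCU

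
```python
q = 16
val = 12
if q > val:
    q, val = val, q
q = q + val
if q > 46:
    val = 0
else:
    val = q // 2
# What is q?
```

Trace:
`q = 16` → q = 16
`val = 12` → val = 12
`if q > val: ...` → q > val is True → q = 12; val = 16
`q = q + val` → q = 28
`if q > 46: ...` → q > 46 is False, take else branch → val = 14
So q = 28

Answer: 28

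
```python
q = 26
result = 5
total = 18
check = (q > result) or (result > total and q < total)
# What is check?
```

Trace:
`q = 26` → q = 26
`result = 5` → result = 5
`total = 18` → total = 18
`check = (q > result) or (result > total and q < total)` → check = True
So check = True

Answer: True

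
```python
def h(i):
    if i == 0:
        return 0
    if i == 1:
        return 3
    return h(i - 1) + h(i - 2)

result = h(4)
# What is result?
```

Build up from base cases: h(0)=0, h(1)=3, h(2)=3, h(3)=6, h(4)=9

Answer: 9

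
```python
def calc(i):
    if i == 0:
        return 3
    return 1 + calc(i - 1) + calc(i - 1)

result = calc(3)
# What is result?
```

calc(i) = 1 + 2·calc(i-1), calc(0)=3. Closed form: (3+1)·2^3 - 1 = 31.

Answer: 31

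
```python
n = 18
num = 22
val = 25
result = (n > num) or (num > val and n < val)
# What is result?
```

Trace:
`n = 18` → n = 18
`num = 22` → num = 22
`val = 25` → val = 25
`result = (n > num) or (num > val and n < val)` → result = False
So result = False

Answer: False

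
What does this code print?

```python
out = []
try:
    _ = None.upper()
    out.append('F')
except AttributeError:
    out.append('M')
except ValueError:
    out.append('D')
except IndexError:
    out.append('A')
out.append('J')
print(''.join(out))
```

Execution trace: 'M' (except AttributeError) → 'J' (after the try/except). Output: MJ

Answer: MJ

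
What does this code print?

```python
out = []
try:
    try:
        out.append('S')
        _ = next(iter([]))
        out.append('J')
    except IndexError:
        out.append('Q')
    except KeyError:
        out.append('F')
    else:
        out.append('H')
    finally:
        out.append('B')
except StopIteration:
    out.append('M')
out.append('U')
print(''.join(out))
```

Execution trace: 'S' (try body) → 'B' (finally) → 'M' (outer except StopIteration) → 'U' (after the try/except). Output: SBMU

Answer: SBMU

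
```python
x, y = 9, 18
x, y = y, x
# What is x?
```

Trace:
`x, y = 9, 18` → x = 9; y = 18
`x, y = y, x` → x = 18; y = 9
So x = 18

Answer: 18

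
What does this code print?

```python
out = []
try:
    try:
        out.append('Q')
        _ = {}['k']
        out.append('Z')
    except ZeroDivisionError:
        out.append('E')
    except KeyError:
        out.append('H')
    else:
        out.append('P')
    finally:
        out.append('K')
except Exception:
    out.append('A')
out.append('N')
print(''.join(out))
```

Execution trace: 'Q' (inner try body) → 'H' (inner except KeyError) → 'K' (inner finally) → 'N' (after the try/except). Output: QHKN

Answer: QHKN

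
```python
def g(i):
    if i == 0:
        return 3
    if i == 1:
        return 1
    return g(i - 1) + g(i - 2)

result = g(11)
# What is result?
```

Build up from base cases: g(0)=3, g(1)=1, g(2)=4, g(3)=5, g(4)=9, g(5)=14, g(6)=23, ..., g(11)=254

Answer: 254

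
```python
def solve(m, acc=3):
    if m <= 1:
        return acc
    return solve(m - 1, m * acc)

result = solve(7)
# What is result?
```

Accumulator trace (n, acc): (7, 3) -> (6, 21) -> (5, 126) -> (4, 630) -> (3, 2520) -> (2, 7560) -> (1, 15120) -> return 15120

Answer: 15120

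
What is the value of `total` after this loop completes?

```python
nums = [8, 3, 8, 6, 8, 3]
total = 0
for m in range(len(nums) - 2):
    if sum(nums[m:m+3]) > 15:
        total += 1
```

Count windows with sum > 15
`total` takes the values: 0 → 1 → 2 → 3 → 4

Answer: 4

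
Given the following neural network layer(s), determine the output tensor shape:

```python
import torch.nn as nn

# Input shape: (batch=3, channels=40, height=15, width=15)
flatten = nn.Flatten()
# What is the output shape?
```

Input: (3, 40, 15, 15) -> Output: (3, 9000)

Answer: (3, 9000)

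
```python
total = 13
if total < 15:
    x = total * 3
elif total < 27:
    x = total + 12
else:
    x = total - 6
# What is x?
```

Trace:
`total = 13` → total = 13
`if total < 15: ...` → total < 15 is True → x = 39
So x = 39

Answer: 39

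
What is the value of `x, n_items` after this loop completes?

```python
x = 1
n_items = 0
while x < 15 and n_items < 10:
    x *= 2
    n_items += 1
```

Double until >= 15 or 10 iterations
`x, n_items` takes the values: (1, 0) → (2, 0) → (2, 1) → (4, 1) → (4, 2) → (8, 2) → (8, 3) → (16, 3) → (16, 4)

Answer: 16, 4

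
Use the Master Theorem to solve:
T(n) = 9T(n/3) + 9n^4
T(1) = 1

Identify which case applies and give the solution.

a=9, b=3, f(n)=9n^4. log_3(9) = 2. Since c=4 > 2 and the regularity condition holds (9(n/3)^4 = (9/3^4)n^4 with 9/3^4 < 1), Case 3 applies: T(n) = Θ(f(n)) = O(n^4).

Answer: O(n^4) - Case 3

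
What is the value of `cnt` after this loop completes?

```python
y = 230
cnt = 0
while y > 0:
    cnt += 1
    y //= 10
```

Count digits by repeated division by 10
`cnt` takes the values: 0 → 1 → 2 → 3

Answer: 3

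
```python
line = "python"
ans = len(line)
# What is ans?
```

Trace:
`line = "python"` → line = 'python'
`ans = len(line)` → ans = 6
So ans = 6

Answer: 6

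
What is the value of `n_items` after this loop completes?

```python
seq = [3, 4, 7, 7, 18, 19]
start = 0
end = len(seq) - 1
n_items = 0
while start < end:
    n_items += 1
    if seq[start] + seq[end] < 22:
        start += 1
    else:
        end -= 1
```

Steps to find pair summing to 22
`n_items` takes the values: 0 → 1 → 2 → 3 → 4 → 5

Answer: 5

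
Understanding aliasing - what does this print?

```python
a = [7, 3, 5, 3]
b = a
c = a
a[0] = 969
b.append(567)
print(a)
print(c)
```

Key concept: multiple aliases.
Step by step:
`a = [7, 3, 5, 3]` → a = [7, 3, 5, 3]
`b = a` → b = [7, 3, 5, 3] (same object as a)
`c = a` → c = [7, 3, 5, 3] (same object as a, b)
`a[0] = 969` → a = [969, 3, 5, 3] (same object as b, c); b = [969, 3, 5, 3] (same object as a, c); c = [969, 3, 5, 3] (same object as a, b)
`b.append(567)` → a = [969, 3, 5, 3, 567] (same object as b, c); b = [969, 3, 5, 3, 567] (same object as a, c); c = [969, 3, 5, 3, 567] (same object as a, b)
`print(a)` → prints [969, 3, 5, 3, 567]
`print(c)` → prints [969, 3, 5, 3, 567]

Answer:
[969, 3, 5, 3, 567]
[969, 3, 5, 3, 567]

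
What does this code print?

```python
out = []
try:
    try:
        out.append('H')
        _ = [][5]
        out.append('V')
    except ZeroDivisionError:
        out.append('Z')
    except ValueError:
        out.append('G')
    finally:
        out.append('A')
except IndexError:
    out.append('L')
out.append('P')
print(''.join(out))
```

Execution trace: 'H' (try body) → 'A' (finally) → 'L' (outer except IndexError) → 'P' (after the try/except). Output: HALP

Answer: HALP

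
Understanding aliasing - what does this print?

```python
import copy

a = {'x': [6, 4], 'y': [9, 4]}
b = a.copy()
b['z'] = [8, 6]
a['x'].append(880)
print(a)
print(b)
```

Key concept: shallow copy of dict with mutable values.
Step by step:
`a = {'x': [6, 4], 'y': [9, 4]}` → a = {'x': [6, 4], 'y': [9, 4]}
`b = a.copy()` → b = {'x': [6, 4], 'y': [9, 4]}
`b['z'] = [8, 6]` → b = {'x': [6, 4], 'y': [9, 4], 'z': [8, 6]}
`a['x'].append(880)` → a = {'x': [6, 4, 880], 'y': [9, 4]}; b = {'x': [6, 4, 880], 'y': [9, 4], 'z': [8, 6]}
`print(a)` → prints {'x': [6, 4, 880], 'y': [9, 4]}
`print(b)` → prints {'x': [6, 4, 880], 'y': [9, 4], 'z': [8, 6]}

Answer:
{'x': [6, 4, 880], 'y': [9, 4]}
{'x': [6, 4, 880], 'y': [9, 4], 'z': [8, 6]}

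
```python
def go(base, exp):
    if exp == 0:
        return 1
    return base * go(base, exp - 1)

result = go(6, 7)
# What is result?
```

go(6, 7) = 6 * 6 * 6 * 6 * 6 * 6 * 6 = 279936

Answer: 279936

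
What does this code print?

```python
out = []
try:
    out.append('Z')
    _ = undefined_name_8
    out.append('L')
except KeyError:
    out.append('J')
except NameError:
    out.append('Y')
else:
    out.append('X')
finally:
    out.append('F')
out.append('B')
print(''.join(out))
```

Execution trace: 'Z' (try body) → 'Y' (except NameError) → 'F' (finally) → 'B' (after the try/except). Output: ZYFB

Answer: ZYFB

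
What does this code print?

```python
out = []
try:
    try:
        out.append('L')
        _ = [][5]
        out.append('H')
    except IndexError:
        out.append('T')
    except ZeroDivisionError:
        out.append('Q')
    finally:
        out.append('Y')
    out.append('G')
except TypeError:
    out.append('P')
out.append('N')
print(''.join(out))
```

Execution trace: 'L' (inner try body) → 'T' (inner except IndexError) → 'Y' (inner finally) → 'G' (try body, no exception) → 'N' (after the try/except). Output: LTYGN

Answer: LTYGN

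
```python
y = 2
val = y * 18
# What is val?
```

Trace:
`y = 2` → y = 2
`val = y * 18` → val = 36
So val = 36

Answer: 36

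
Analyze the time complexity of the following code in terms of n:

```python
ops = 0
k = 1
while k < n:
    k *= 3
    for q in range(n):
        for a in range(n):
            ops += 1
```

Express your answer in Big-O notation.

Each loop level contributes: log n × n × n. Multiplying the contributions gives O(n^2 log n).

Answer: O(n^2 log n)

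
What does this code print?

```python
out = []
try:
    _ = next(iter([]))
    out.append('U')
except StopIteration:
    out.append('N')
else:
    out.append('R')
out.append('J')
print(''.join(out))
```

Execution trace: 'N' (except StopIteration) → 'J' (after the try/except). Output: NJ

Answer: NJ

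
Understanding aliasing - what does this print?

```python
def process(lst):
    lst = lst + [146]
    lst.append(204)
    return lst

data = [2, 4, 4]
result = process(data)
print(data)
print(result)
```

Key concept: rebinding parameter vs mutation.
Step by step:
`data = [2, 4, 4]` → data = [2, 4, 4]
`result = process(data)` → result = [2, 4, 4, 146, 204]
`print(data)` → prints [2, 4, 4]
`print(result)` → prints [2, 4, 4, 146, 204]

Answer:
[2, 4, 4]
[2, 4, 4, 146, 204]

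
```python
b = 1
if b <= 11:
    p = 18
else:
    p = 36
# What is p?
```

Trace:
`b = 1` → b = 1
`if b <= 11: ...` → b <= 11 is True → p = 18
So p = 18

Answer: 18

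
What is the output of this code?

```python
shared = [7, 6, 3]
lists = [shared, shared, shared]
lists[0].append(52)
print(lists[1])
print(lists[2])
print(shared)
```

Key concept: list of same reference.
Step by step:
`shared = [7, 6, 3]` → shared = [7, 6, 3]
`lists = [shared, shared, shared]` → lists = [[7, 6, 3], [7, 6, 3], [7, 6, 3]]
`lists[0].append(52)` → shared = [7, 6, 3, 52]; lists = [[7, 6, 3, 52], [7, 6, 3, 52], [7, 6, 3, 52]]
`print(lists[1])` → prints [7, 6, 3, 52]
`print(lists[2])` → prints [7, 6, 3, 52]
`print(shared)` → prints [7, 6, 3, 52]

Answer:
[7, 6, 3, 52]
[7, 6, 3, 52]
[7, 6, 3, 52]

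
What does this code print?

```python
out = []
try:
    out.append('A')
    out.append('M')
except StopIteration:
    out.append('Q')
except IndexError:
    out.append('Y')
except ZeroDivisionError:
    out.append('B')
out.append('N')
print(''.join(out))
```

Execution trace: 'A' (try body) → 'M' (try body, no exception) → 'N' (after the try/except). Output: AMN

Answer: AMN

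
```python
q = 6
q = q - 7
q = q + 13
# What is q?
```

Trace:
`q = 6` → q = 6
`q = q - 7` → q = -1
`q = q + 13` → q = 12
So q = 12

Answer: 12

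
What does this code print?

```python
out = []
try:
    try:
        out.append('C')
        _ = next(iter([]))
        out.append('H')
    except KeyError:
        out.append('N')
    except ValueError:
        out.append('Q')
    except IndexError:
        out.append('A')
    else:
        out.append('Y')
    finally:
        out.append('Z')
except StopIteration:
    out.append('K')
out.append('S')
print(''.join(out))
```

Execution trace: 'C' (try body) → 'Z' (finally) → 'K' (outer except StopIteration) → 'S' (after the try/except). Output: CZKS

Answer: CZKS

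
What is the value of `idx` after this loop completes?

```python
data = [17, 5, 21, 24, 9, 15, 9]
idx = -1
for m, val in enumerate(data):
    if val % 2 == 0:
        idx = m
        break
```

First even number index in [17, 5, 21, 24, 9, 15, 9]
`idx` takes the values: -1 → 3

Answer: 3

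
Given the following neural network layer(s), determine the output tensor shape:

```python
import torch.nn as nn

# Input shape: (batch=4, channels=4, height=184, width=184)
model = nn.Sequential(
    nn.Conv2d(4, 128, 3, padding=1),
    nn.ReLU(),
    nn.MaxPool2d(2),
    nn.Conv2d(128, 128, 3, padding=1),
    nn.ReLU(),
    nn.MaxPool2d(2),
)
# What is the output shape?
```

Input: (4, 4, 184, 184) -> after first Conv2d: (4, 128, 184, 184) -> after first MaxPool2d: (4, 128, 92, 92) -> after second Conv2d: (4, 128, 92, 92) -> Output: (4, 128, 46, 46)

Answer: (4, 128, 46, 46)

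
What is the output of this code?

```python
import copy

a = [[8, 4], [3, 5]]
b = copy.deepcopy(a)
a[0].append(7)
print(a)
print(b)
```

Key concept: deep copy is fully independent.
Step by step:
`a = [[8, 4], [3, 5]]` → a = [[8, 4], [3, 5]]
`b = copy.deepcopy(a)` → b = [[8, 4], [3, 5]]
`a[0].append(7)` → a = [[8, 4, 7], [3, 5]]
`print(a)` → prints [[8, 4, 7], [3, 5]]
`print(b)` → prints [[8, 4], [3, 5]]

Answer:
[[8, 4, 7], [3, 5]]
[[8, 4], [3, 5]]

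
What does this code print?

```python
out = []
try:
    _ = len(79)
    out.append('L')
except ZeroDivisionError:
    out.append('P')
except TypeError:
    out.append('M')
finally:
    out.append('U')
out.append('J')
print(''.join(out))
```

Execution trace: 'M' (except TypeError) → 'U' (finally) → 'J' (after the try/except). Output: MUJ

Answer: MUJ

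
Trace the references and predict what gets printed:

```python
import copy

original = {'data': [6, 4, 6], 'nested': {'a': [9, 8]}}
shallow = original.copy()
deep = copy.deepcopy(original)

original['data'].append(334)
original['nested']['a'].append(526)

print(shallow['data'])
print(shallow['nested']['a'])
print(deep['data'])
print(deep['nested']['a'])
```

Key concept: comparing shallow vs deep copy.
Step by step:
`original = {'data': [6, 4, 6], 'nested': {'a': [9, 8]}}` → original = {'data': [6, 4, 6], 'nested': {'a': [9, 8]}}
`shallow = original.copy()` → shallow = {'data': [6, 4, 6], 'nested': {'a': [9, 8]}}
`deep = copy.deepcopy(original)` → deep = {'data': [6, 4, 6], 'nested': {'a': [9, 8]}}
`original['data'].append(334)` → original = {'data': [6, 4, 6, 334], 'nested': {'a': [9, 8]}}; shallow = {'data': [6, 4, 6, 334], 'nested': {'a': [9, 8]}}
`original['nested']['a'].append(526)` → original = {'data': [6, 4, 6, 334], 'nested': {'a': [9, 8, 526]}}; shallow = {'data': [6, 4, 6, 334], 'nested': {'a': [9, 8, 526]}}
`print(shallow['data'])` → prints [6, 4, 6, 334]
`print(shallow['nested']['a'])` → prints [9, 8, 526]
`print(deep['data'])` → prints [6, 4, 6]
`print(deep['nested']['a'])` → prints [9, 8]

Answer:
[6, 4, 6, 334]
[9, 8, 526]
[6, 4, 6]
[9, 8]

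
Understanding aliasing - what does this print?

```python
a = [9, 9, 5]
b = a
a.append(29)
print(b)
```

Key concept: basic list aliasing.
Step by step:
`a = [9, 9, 5]` → a = [9, 9, 5]
`b = a` → b = [9, 9, 5] (same object as a)
`a.append(29)` → a = [9, 9, 5, 29] (same object as b); b = [9, 9, 5, 29] (same object as a)
`print(b)` → prints [9, 9, 5, 29]

Answer: [9, 9, 5, 29]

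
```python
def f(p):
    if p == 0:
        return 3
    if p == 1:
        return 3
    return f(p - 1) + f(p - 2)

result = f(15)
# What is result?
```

Build up from base cases: f(0)=3, f(1)=3, f(2)=6, f(3)=9, f(4)=15, f(5)=24, f(6)=39, ..., f(15)=2961

Answer: 2961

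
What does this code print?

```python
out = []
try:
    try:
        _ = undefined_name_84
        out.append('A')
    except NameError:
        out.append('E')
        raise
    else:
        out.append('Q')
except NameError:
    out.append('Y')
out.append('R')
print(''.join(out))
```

Execution trace: 'E' (inner except NameError) → 'Y' (outer except NameError) → 'R' (after the try/except). Output: EYR

Answer: EYR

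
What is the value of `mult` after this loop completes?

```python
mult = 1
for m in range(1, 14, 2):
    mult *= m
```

Product of 1, 3, 5, ... up to 13
`mult` takes the values: 1 → 3 → 15 → 105 → 945 → 10395 → 135135

Answer: 135135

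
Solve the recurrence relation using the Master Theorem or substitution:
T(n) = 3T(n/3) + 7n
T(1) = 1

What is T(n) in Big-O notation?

By Master Theorem: a=3, b=3, f(n)=7n. Since log_3(3) = 1 and f(n) = Θ(n^1), Case 2 applies. T(n) = O(n log n).

Answer: O(n log n)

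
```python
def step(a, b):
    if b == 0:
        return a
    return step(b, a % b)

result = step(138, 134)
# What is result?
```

step(138, 134) -> step(134, 4) -> step(4, 2) -> step(2, 0) -> 2

Answer: 2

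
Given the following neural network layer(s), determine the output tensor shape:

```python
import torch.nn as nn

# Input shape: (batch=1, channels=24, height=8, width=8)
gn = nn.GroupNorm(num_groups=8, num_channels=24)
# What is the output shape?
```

Input: (1, 24, 8, 8) -> Output: (1, 24, 8, 8)

Answer: (1, 24, 8, 8)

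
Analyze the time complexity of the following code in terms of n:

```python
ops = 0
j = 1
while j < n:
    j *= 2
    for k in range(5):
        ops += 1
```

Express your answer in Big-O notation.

Each loop level contributes: log n × 1. Multiplying the contributions gives O(log n).

Answer: O(log n)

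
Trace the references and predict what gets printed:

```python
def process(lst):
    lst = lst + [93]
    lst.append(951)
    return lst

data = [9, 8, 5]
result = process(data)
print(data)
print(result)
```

Key concept: rebinding parameter vs mutation.
Step by step:
`data = [9, 8, 5]` → data = [9, 8, 5]
`result = process(data)` → result = [9, 8, 5, 93, 951]
`print(data)` → prints [9, 8, 5]
`print(result)` → prints [9, 8, 5, 93, 951]

Answer:
[9, 8, 5]
[9, 8, 5, 93, 951]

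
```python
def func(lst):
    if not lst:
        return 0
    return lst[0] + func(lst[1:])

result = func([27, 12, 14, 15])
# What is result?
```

27 + 12 + 14 + 15 + 0 = 68

Answer: 68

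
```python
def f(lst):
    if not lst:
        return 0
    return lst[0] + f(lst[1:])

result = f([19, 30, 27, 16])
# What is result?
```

19 + 30 + 27 + 16 + 0 = 92

Answer: 92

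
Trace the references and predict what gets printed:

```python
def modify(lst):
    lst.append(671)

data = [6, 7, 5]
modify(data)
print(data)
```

Key concept: function modifies passed list.
Step by step:
`data = [6, 7, 5]` → data = [6, 7, 5]
`modify(data)` → data = [6, 7, 5, 671]
`print(data)` → prints [6, 7, 5, 671]

Answer: [6, 7, 5, 671]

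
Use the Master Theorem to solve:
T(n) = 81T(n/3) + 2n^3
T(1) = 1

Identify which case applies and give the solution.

a=81, b=3, f(n)=2n^3. log_3(81) = 4. Since c=3 < 4, Case 1 applies: T(n) = Θ(n^log_b(a)) = O(n^4).

Answer: O(n^4) - Case 1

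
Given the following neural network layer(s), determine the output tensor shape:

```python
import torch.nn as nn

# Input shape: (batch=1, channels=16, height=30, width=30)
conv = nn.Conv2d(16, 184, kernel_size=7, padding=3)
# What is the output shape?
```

Input: (1, 16, 30, 30) -> Output: (1, 184, 30, 30)

Answer: (1, 184, 30, 30)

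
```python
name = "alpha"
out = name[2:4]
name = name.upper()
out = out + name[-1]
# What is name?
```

Trace:
`name = "alpha"` → name = 'alpha'
`out = name[2:4]` → out = 'ph'
`name = name.upper()` → name = 'ALPHA'
`out = out + name[-1]` → out = 'phA'
So name = 'ALPHA'

Answer: 'ALPHA'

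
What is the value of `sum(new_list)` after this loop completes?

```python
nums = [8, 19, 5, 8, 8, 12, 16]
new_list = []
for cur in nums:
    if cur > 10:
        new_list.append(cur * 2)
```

Sum of doubled values > 10
`new_list` takes the values: [] → [38] → [38, 24] → [38, 24, 32]
So `sum(new_list)` = 94

Answer: 94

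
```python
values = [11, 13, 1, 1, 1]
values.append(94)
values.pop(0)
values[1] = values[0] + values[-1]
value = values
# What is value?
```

Trace:
`values = [11, 13, 1, 1, 1]` → values = [11, 13, 1, 1, 1]
`values.append(94)` → values = [11, 13, 1, 1, 1, 94]
`values.pop(0)` → values = [13, 1, 1, 1, 94]
`values[1] = values[0] + values[-1]` → values = [13, 107, 1, 1, 94]
`value = values` → value = [13, 107, 1, 1, 94]
So value = [13, 107, 1, 1, 94]

Answer: [13, 107, 1, 1, 94]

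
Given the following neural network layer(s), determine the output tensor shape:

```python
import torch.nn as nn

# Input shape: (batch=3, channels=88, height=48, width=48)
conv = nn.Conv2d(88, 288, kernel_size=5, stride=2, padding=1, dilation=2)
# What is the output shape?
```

Input: (3, 88, 48, 48) -> Output: (3, 288, 21, 21)

Answer: (3, 288, 21, 21)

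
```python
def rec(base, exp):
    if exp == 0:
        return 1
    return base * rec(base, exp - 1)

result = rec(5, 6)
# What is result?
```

rec(5, 6) = 5 * 5 * 5 * 5 * 5 * 5 = 15625

Answer: 15625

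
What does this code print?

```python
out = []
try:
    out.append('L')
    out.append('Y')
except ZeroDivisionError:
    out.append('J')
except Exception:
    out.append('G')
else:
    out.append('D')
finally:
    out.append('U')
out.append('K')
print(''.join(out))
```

Execution trace: 'L' (try body) → 'Y' (try body, no exception) → 'D' (else) → 'U' (finally) → 'K' (after the try/except). Output: LYDUK

Answer: LYDUK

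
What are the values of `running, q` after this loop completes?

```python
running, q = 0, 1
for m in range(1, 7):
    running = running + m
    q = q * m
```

Sum and factorial of 1 to 6
`running, q` takes the values: (0, 1) → (1, 1) → (3, 1) → (3, 2) → (6, 2) → (6, 6) → (10, 6) → (10, 24) → (15, 24) → (15, 120) → (21, 120) → (21, 720)

Answer: 21, 720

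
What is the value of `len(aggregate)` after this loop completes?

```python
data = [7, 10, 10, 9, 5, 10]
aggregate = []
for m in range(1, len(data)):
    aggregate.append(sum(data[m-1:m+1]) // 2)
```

Number of 2-element averages
`aggregate` takes the values: [] → [8] → [8, 10] → [8, 10, 9] → [8, 10, 9, 7] → [8, 10, 9, 7, 7]
So `len(aggregate)` = 5

Answer: 5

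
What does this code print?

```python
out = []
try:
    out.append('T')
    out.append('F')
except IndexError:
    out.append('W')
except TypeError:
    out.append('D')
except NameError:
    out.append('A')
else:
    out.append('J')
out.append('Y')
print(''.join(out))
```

Execution trace: 'T' (try body) → 'F' (try body, no exception) → 'J' (else) → 'Y' (after the try/except). Output: TFJY

Answer: TFJY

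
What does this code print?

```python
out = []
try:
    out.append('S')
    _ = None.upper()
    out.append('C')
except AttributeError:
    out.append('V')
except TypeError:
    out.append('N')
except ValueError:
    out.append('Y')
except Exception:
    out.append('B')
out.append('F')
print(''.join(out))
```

Execution trace: 'S' (try body) → 'V' (except AttributeError) → 'F' (after the try/except). Output: SVF

Answer: SVF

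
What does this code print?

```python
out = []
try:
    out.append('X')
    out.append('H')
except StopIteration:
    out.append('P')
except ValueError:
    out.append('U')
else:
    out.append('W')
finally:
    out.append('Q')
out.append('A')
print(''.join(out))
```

Execution trace: 'X' (try body) → 'H' (try body, no exception) → 'W' (else) → 'Q' (finally) → 'A' (after the try/except). Output: XHWQA

Answer: XHWQA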